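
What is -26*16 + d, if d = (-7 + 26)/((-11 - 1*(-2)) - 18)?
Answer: -11251/27 ≈ -416.70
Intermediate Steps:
d = -19/27 (d = 19/((-11 + 2) - 18) = 19/(-9 - 18) = 19/(-27) = 19*(-1/27) = -19/27 ≈ -0.70370)
-26*16 + d = -26*16 - 19/27 = -416 - 19/27 = -11251/27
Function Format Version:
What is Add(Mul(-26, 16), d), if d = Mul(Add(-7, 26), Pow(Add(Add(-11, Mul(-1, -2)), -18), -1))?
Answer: Rational(-11251, 27) ≈ -416.70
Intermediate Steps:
d = Rational(-19, 27) (d = Mul(19, Pow(Add(Add(-11, 2), -18), -1)) = Mul(19, Pow(Add(-9, -18), -1)) = Mul(19, Pow(-27, -1)) = Mul(19, Rational(-1, 27)) = Rational(-19, 27) ≈ -0.70370)
Add(Mul(-26, 16), d) = Add(Mul(-26, 16), Rational(-19, 27)) = Add(-416, Rational(-19, 27)) = Rational(-11251, 27)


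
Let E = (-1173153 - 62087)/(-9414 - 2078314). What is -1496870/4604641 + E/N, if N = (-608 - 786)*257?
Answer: -139947813239469965/430502424991495148 ≈ -0.32508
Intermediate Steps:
E = 154405/260966 (E = -1235240/(-2087728) = -1235240*(-1/2087728) = 154405/260966 ≈ 0.59167)
N = -358258 (N = -1394*257 = -358258)
-1496870/4604641 + E/N = -1496870/4604641 + (154405/260966)/(-358258) = -1496870*1/4604641 + (154405/260966)*(-1/358258) = -1496870/4604641 - 154405/93493157228 = -139947813239469965/430502424991495148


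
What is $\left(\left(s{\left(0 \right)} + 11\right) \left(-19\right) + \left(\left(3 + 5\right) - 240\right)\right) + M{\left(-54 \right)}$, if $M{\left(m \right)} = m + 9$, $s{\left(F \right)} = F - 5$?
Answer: $-391$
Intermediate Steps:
$s{\left(F \right)} = -5 + F$ ($s{\left(F \right)} = F - 5 = -5 + F$)
$M{\left(m \right)} = 9 + m$
$\left(\left(s{\left(0 \right)} + 11\right) \left(-19\right) + \left(\left(3 + 5\right) - 240\right)\right) + M{\left(-54 \right)} = \left(\left(\left(-5 + 0\right) + 11\right) \left(-19\right) + \left(\left(3 + 5\right) - 240\right)\right) + \left(9 - 54\right) = \left(\left(-5 + 11\right) \left(-19\right) + \left(8 - 240\right)\right) - 45 = \left(6 \left(-19\right) - 232\right) - 45 = \left(-114 - 232\right) - 45 = -346 - 45 = -391$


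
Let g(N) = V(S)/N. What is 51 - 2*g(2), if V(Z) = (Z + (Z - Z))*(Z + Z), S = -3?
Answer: 33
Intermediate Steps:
V(Z) = 2*Z**2 (V(Z) = (Z + 0)*(2*Z) = Z*(2*Z) = 2*Z**2)
g(N) = 18/N (g(N) = (2*(-3)**2)/N = (2*9)/N = 18/N)
51 - 2*g(2) = 51 - 36/2 = 51 - 2*9 = 51 - 18 = 33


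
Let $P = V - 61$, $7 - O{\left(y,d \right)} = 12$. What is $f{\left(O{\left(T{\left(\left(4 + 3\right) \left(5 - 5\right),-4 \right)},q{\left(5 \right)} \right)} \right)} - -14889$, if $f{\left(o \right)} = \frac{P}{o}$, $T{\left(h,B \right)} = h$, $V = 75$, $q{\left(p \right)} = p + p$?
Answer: $\frac{74431}{5} \approx 14886.0$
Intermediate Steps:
$q{\left(p \right)} = 2 p$
$O{\left(y,d \right)} = -5$ ($O{\left(y,d \right)} = 7 - 12 = -5$)
$P = 14$ ($P = 75 - 61 = 14$)
$f{\left(o \right)} = \frac{14}{o}$
$f{\left(O{\left(T{\left(\left(4 + 3\right) \left(5 - 5\right),-4 \right)},q{\left(5 \right)} \right)} \right)} - -14889 = \frac{14}{-5} - -14889 = 14 \left(- \frac{1}{5}\right) + 14889 = - \frac{14}{5} + 14889 = \frac{74431}{5}$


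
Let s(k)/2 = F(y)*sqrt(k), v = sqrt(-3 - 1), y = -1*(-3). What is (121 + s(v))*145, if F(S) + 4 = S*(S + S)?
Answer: 21605 + 4060*I ≈ 21605.0 + 4060.0*I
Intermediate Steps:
y = 3
v = 2*I (v = sqrt(-4) = 2*I ≈ 2.0*I)
F(S) = -4 + 2*S**2 (F(S) = -4 + S*(S + S) = -4 + S*(2*S) = -4 + 2*S**2)
s(k) = 28*sqrt(k) (s(k) = 2*((-4 + 2*3**2)*sqrt(k)) = 2*((-4 + 2*9)*sqrt(k)) = 2*((-4 + 18)*sqrt(k)) = 2*(14*sqrt(k)) = 28*sqrt(k))
(121 + s(v))*145 = (121 + 28*sqrt(2*I))*145 = (121 + 28*(1 + I))*145 = (121 + (28 + 28*I))*145 = (149 + 28*I)*145 = 21605 + 4060*I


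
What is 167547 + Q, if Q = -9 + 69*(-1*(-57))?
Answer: 171471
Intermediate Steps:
Q = 3924 (Q = -9 + 69*57 = -9 + 3933 = 3924)
167547 + Q = 167547 + 3924 = 171471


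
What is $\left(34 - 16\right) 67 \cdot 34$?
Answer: $41004$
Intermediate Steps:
$\left(34 - 16\right) 67 \cdot 34 = 18 \cdot 67 \cdot 34 = 1206 \cdot 34 = 41004$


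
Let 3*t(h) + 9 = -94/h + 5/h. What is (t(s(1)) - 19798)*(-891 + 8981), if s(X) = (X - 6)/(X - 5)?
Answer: -481146278/3 ≈ -1.6038e+8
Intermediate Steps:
s(X) = (-6 + X)/(-5 + X)
t(h) = -3 - 89/(3*h) (t(h) = -3 + (-94/h + 5/h)/3 = -3 + (-89/h)/3 = -3 - 89/(3*h))
(t(s(1)) - 19798)*(-891 + 8981) = ((-3 - 89*(-5 + 1)/(-6 + 1)/3) - 19798)*(-891 + 8981) = ((-3 - 89/(3*(-5/(-4)))) - 19798)*8090 = ((-3 - 89/(3*((-¼*(-5))))) - 19798)*8090 = ((-3 - 89/(3*5/4)) - 19798)*8090 = ((-3 - 89/3*⅘) - 19798)*8090 = ((-3 - 356/15) - 19798)*8090 = (-401/15 - 19798)*8090 = -297371/15*8090 = -481146278/3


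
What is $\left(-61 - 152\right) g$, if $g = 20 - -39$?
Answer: $-12567$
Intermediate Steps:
$g = 59$ ($g = 20 + 39 = 59$)
$\left(-61 - 152\right) g = \left(-61 - 152\right) 59 = \left(-213\right) 59 = -12567$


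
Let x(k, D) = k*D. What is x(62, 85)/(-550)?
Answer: -527/55 ≈ -9.5818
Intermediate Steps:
x(k, D) = D*k
x(62, 85)/(-550) = (85*62)/(-550) = 5270*(-1/550) = -527/55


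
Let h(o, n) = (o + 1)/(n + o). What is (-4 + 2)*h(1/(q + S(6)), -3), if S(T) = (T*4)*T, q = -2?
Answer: 286/425 ≈ 0.67294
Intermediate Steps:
S(T) = 4*T² (S(T) = (4*T)*T = 4*T²)
h(o, n) = (1 + o)/(n + o)
(-4 + 2)*h(1/(q + S(6)), -3) = (-4 + 2)*((1 + 1/(-2 + 4*6²))/(-3 + 1/(-2 + 4*6²))) = -2*(1 + 1/(-2 + 4*36))/(-3 + 1/(-2 + 4*36)) = -2*(1 + 1/(-2 + 144))/(-3 + 1/(-2 + 144)) = -2*(1 + 1/142)/(-3 + 1/142) = -2*143/((-425/142)*142) = -(-284)*143/(425*142) = -2*(-143/425) = 286/425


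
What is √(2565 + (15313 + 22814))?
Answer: 2*√10173 ≈ 201.72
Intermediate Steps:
√(2565 + (15313 + 22814)) = √(2565 + 38127) = √40692 = 2*√10173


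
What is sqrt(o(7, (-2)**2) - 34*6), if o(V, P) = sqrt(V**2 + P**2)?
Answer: sqrt(-204 + sqrt(65)) ≈ 13.998*I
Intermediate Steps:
o(V, P) = sqrt(P**2 + V**2)
sqrt(o(7, (-2)**2) - 34*6) = sqrt(sqrt(((-2)**2)**2 + 7**2) - 34*6) = sqrt(sqrt(4**2 + 49) - 204) = sqrt(sqrt(16 + 49) - 204) = sqrt(sqrt(65) - 204) = sqrt(-204 + sqrt(65))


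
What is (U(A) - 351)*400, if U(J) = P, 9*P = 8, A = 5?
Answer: -1260400/9 ≈ -1.4004e+5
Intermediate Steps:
P = 8/9 (P = (⅑)*8 = 8/9 ≈ 0.88889)
U(J) = 8/9
(U(A) - 351)*400 = (8/9 - 351)*400 = -3151/9*400 = -1260400/9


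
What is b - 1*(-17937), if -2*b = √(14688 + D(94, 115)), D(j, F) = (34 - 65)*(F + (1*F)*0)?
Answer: 17937 - 7*√227/2 ≈ 17884.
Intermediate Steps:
D(j, F) = -31*F (D(j, F) = -31*(F + F*0) = -31*(F + 0) = -31*F)
b = -7*√227/2 (b = -√(14688 - 31*115)/2 = -√(14688 - 3565)/2 = -7*√227/2 ≈ -52.733)
b - 1*(-17937) = -7*√227/2 - 1*(-17937) = -7*√227/2 + 17937 = 17937 - 7*√227/2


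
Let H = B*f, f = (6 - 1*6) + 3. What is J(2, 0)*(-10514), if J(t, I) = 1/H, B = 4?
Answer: -5257/6 ≈ -876.17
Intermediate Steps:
f = 3 (f = (6 - 6) + 3 = 0 + 3 = 3)
H = 12 (H = 4*3 = 12)
J(t, I) = 1/12
J(2, 0)*(-10514) = (1/12)*(-10514) = -5257/6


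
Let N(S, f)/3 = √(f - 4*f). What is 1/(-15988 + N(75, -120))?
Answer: -3997/63903226 - 9*√10/127806452 ≈ -6.2770e-5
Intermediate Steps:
N(S, f) = 3*√3*√(-f) (N(S, f) = 3*√(f - 4*f) = 3*√(-3*f) = 3*(√3*√(-f)) = 3*√3*√(-f))
1/(-15988 + N(75, -120)) = 1/(-15988 + 3*√3*√(-1*(-120))) = 1/(-15988 + 3*√3*√120) = 1/(-15988 + 3*√3*(2*√30)) = 1/(-15988 + 18*√10)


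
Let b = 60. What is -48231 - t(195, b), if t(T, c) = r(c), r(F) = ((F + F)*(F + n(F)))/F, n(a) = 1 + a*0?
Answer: -48353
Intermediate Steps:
n(a) = 1 (n(a) = 1 + 0 = 1)
r(F) = 2 + 2*F (r(F) = ((F + F)*(F + 1))/F = ((2*F)*(1 + F))/F = (2*F*(1 + F))/F = 2 + 2*F)
t(T, c) = 2 + 2*c
-48231 - t(195, b) = -48231 - (2 + 2*60) = -48231 - (2 + 120) = -48231 - 1*122 = -48231 - 122 = -48353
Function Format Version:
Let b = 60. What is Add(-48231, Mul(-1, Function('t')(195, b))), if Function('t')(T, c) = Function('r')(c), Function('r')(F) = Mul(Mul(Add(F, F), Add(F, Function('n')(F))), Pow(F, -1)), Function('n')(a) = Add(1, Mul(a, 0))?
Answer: -48353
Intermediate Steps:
Function('n')(a) = 1 (Function('n')(a) = Add(1, 0) = 1)
Function('r')(F) = Add(2, Mul(2, F)) (Function('r')(F) = Mul(Mul(Add(F, F), Add(F, 1)), Pow(F, -1)) = Mul(Mul(Mul(2, F), Add(1, F)), Pow(F, -1)) = Mul(Mul(2, F, Add(1, F)), Pow(F, -1)) = Add(2, Mul(2, F)))
Function('t')(T, c) = Add(2, Mul(2, c))
Add(-48231, Mul(-1, Function('t')(195, b))) = Add(-48231, Mul(-1, Add(2, Mul(2, 60)))) = Add(-48231, Mul(-1, Add(2, 120))) = Add(-48231, Mul(-1, 122)) = Add(-48231, -122) = -48353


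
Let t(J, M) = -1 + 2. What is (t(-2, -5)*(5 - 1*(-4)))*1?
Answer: 9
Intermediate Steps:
t(J, M) = 1
(t(-2, -5)*(5 - 1*(-4)))*1 = (1*(5 - 1*(-4)))*1 = (1*(5 + 4))*1 = (1*9)*1 = 9*1 = 9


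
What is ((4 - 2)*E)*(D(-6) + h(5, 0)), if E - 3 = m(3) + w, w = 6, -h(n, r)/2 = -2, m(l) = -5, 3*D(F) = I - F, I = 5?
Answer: 184/3 ≈ 61.333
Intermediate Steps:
D(F) = 5/3 - F/3 (D(F) = (5 - F)/3 = 5/3 - F/3)
h(n, r) = 4 (h(n, r) = -2*(-2) = 4)
E = 4 (E = 3 + (-5 + 6) = 3 + 1 = 4)
((4 - 2)*E)*(D(-6) + h(5, 0)) = ((4 - 2)*4)*((5/3 - 1/3*(-6)) + 4) = (2*4)*((5/3 + 2) + 4) = 8*(11/3 + 4) = 8*(23/3) = 184/3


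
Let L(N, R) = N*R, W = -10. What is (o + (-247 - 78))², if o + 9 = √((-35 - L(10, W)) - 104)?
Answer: (334 - I*√39)² ≈ 1.1152e+5 - 4171.7*I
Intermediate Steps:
o = -9 + I*√39 (o = -9 + √((-35 - 10*(-10)) - 104) = -9 + √((-35 - 1*(-100)) - 104) = -9 + √((-35 + 100) - 104) = -9 + √(65 - 104) = -9 + √(-39) = -9 + I*√39 ≈ -9.0 + 6.245*I)
(o + (-247 - 78))² = ((-9 + I*√39) + (-247 - 78))² = ((-9 + I*√39) - 325)² = (-334 + I*√39)²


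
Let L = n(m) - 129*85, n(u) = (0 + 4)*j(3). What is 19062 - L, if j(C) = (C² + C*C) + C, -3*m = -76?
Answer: 29943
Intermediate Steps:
m = 76/3 (m = -⅓*(-76) = 76/3 ≈ 25.333)
j(C) = C + 2*C² (j(C) = (C² + C²) + C = 2*C² + C = C + 2*C²)
n(u) = 84 (n(u) = (0 + 4)*(3*(1 + 2*3)) = 4*(3*(1 + 6)) = 4*(3*7) = 4*21 = 84)
L = -10881 (L = 84 - 129*85 = 84 - 1*10965 = 84 - 10965 = -10881)
19062 - L = 19062 - 1*(-10881) = 19062 + 10881 = 29943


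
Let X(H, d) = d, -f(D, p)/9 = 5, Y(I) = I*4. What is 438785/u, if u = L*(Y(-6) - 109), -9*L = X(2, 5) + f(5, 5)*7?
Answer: -789813/8246 ≈ -95.781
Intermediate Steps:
Y(I) = 4*I
f(D, p) = -45 (f(D, p) = -9*5 = -45)
L = 310/9 (L = -(5 - 45*7)/9 = -(5 - 315)/9 = -1/9*(-310) = 310/9 ≈ 34.444)
u = -41230/9 (u = 310*(4*(-6) - 109)/9 = 310*(-24 - 109)/9 = (310/9)*(-133) = -41230/9 ≈ -4581.1)
438785/u = 438785/(-41230/9) = 438785*(-9/41230) = -789813/8246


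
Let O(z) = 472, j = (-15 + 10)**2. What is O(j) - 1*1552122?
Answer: -1551650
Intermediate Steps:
j = 25 (j = (-5)**2 = 25)
O(j) - 1*1552122 = 472 - 1*1552122 = 472 - 1552122 = -1551650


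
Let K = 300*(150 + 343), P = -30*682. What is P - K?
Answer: -168360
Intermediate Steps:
P = -20460
K = 147900 (K = 300*493 = 147900)
P - K = -20460 - 1*147900 = -20460 - 147900 = -168360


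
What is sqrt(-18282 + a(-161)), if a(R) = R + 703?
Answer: 2*I*sqrt(4435) ≈ 133.19*I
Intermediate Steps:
a(R) = 703 + R
sqrt(-18282 + a(-161)) = sqrt(-18282 + (703 - 161)) = sqrt(-18282 + 542) = sqrt(-17740) = 2*I*sqrt(4435)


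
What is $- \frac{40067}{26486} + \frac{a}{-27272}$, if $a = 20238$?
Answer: $- \frac{407182723}{180581548} \approx -2.2548$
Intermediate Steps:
$- \frac{40067}{26486} + \frac{a}{-27272} = - \frac{40067}{26486} + \frac{20238}{-27272} = \left(-40067\right) \frac{1}{26486} + 20238 \left(- \frac{1}{27272}\right) = - \frac{40067}{26486} - \frac{10119}{13636} = - \frac{407182723}{180581548}$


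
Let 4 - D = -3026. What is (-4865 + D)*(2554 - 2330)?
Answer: -411040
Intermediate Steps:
D = 3030 (D = 4 - 1*(-3026) = 4 + 3026 = 3030)
(-4865 + D)*(2554 - 2330) = (-4865 + 3030)*(2554 - 2330) = -1835*224 = -411040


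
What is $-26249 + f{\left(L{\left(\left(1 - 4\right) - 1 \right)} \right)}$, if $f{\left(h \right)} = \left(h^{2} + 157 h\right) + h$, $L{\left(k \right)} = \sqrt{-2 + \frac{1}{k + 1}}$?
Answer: $- \frac{78754}{3} + \frac{158 i \sqrt{21}}{3} \approx -26251.0 + 241.35 i$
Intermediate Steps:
$L{\left(k \right)} = \sqrt{-2 + \frac{1}{1 + k}}$
$f{\left(h \right)} = h^{2} + 158 h$
$-26249 + f{\left(L{\left(\left(1 - 4\right) - 1 \right)} \right)} = -26249 + \sqrt{\frac{-1 - 2 \left(\left(1 - 4\right) - 1\right)}{1 + \left(\left(1 - 4\right) - 1\right)}} \left(158 + \sqrt{\frac{-1 - 2 \left(\left(1 - 4\right) - 1\right)}{1 + \left(\left(1 - 4\right) - 1\right)}}\right) = -26249 + \sqrt{\frac{-1 - 2 \left(-3 - 1\right)}{1 - 4}} \left(158 + \sqrt{\frac{-1 - 2 \left(-3 - 1\right)}{1 - 4}}\right) = -26249 + \sqrt{\frac{-1 - -8}{1 - 4}} \left(158 + \sqrt{\frac{-1 - -8}{1 - 4}}\right) = -26249 + \sqrt{\frac{-1 + 8}{-3}} \left(158 + \sqrt{\frac{-1 + 8}{-3}}\right) = -26249 + \sqrt{\left(- \frac{1}{3}\right) 7} \left(158 + \sqrt{\left(- \frac{1}{3}\right) 7}\right) = -26249 + \sqrt{- \frac{7}{3}} \left(158 + \sqrt{- \frac{7}{3}}\right) = -26249 + \frac{i \sqrt{21}}{3} \left(158 + \frac{i \sqrt{21}}{3}\right) = -26249 + \frac{i \sqrt{21} \left(158 + \frac{i \sqrt{21}}{3}\right)}{3}$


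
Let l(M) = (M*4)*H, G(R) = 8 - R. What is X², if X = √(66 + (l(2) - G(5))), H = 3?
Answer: 87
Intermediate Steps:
l(M) = 12*M (l(M) = (M*4)*3 = (4*M)*3 = 12*M)
X = √87 (X = √(66 + (12*2 - (8 - 1*5))) = √(66 + (24 - (8 - 5))) = √(66 + (24 - 1*3)) = √(66 + (24 - 3)) = √(66 + 21) = √87 ≈ 9.3274)
X² = (√87)² = 87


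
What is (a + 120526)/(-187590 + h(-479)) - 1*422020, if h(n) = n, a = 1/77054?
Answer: -6115698918756925/14491468726 ≈ -4.2202e+5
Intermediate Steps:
a = 1/77054 ≈ 1.2978e-5
(a + 120526)/(-187590 + h(-479)) - 1*422020 = (1/77054 + 120526)/(-187590 - 479) - 1*422020 = (9287010405/77054)/(-188069) - 422020 = (9287010405/77054)*(-1/188069) - 422020 = -9287010405/14491468726 - 422020 = -6115698918756925/14491468726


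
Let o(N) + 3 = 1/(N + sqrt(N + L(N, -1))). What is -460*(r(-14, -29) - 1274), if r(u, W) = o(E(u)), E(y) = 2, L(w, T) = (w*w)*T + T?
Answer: 4111020/7 + 460*I*sqrt(3)/7 ≈ 5.8729e+5 + 113.82*I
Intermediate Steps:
L(w, T) = T + T*w**2 (L(w, T) = w**2*T + T = T*w**2 + T = T + T*w**2)
o(N) = -3 + 1/(N + sqrt(-1 + N - N**2)) (o(N) = -3 + 1/(N + sqrt(N - (1 + N**2))) = -3 + 1/(N + sqrt(N + (-1 - N**2))) = -3 + 1/(N + sqrt(-1 + N - N**2)))
r(u, W) = (-5 - 3*I*sqrt(3))/(2 + I*sqrt(3)) (r(u, W) = (1 - 3*2 - 3*sqrt(-1 + 2 - 1*2**2))/(2 + sqrt(-1 + 2 - 1*2**2)) = (1 - 6 - 3*sqrt(-1 + 2 - 1*4))/(2 + sqrt(-1 + 2 - 1*4)) = (1 - 6 - 3*sqrt(-1 + 2 - 4))/(2 + sqrt(-1 + 2 - 4)) = (1 - 6 - 3*I*sqrt(3))/(2 + sqrt(-3)) = (1 - 6 - 3*I*sqrt(3))/(2 + I*sqrt(3)) = (-5 - 3*I*sqrt(3))/(2 + I*sqrt(3)))
-460*(r(-14, -29) - 1274) = -460*((-3*sqrt(3) + 5*I)/(sqrt(3) - 2*I) - 1274) = -460*(-1274 + (-3*sqrt(3) + 5*I)/(sqrt(3) - 2*I)) = 586040 - 460*(-3*sqrt(3) + 5*I)/(sqrt(3) - 2*I)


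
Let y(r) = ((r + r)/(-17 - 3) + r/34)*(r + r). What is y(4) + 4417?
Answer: 375253/85 ≈ 4414.7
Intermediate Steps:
y(r) = -12*r²/85 (y(r) = ((2*r)/(-20) + r*(1/34))*(2*r) = ((2*r)*(-1/20) + r/34)*(2*r) = (-r/10 + r/34)*(2*r) = (-6*r/85)*(2*r) = -12*r²/85)
y(4) + 4417 = -12/85*4² + 4417 = -12/85*16 + 4417 = -192/85 + 4417 = 375253/85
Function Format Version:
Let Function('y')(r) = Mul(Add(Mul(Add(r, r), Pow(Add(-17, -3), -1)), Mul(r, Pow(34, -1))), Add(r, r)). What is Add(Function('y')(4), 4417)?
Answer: Rational(375253, 85) ≈ 4414.7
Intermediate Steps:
Function('y')(r) = Mul(Rational(-12, 85), Pow(r, 2)) (Function('y')(r) = Mul(Add(Mul(Mul(2, r), Pow(-20, -1)), Mul(r, Rational(1, 34))), Mul(2, r)) = Mul(Add(Mul(Mul(2, r), Rational(-1, 20)), Mul(Rational(1, 34), r)), Mul(2, r)) = Mul(Add(Mul(Rational(-1, 10), r), Mul(Rational(1, 34), r)), Mul(2, r)) = Mul(Mul(Rational(-6, 85), r), Mul(2, r)) = Mul(Rational(-12, 85), Pow(r, 2)))
Add(Function('y')(4), 4417) = Add(Mul(Rational(-12, 85), Pow(4, 2)), 4417) = Add(Mul(Rational(-12, 85), 16), 4417) = Add(Rational(-192, 85), 4417) = Rational(375253, 85)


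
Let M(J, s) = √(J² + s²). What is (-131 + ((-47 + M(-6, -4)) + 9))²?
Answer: 28613 - 676*√13 ≈ 26176.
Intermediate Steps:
(-131 + ((-47 + M(-6, -4)) + 9))² = (-131 + ((-47 + √((-6)² + (-4)²)) + 9))² = (-131 + ((-47 + √(36 + 16)) + 9))² = (-131 + ((-47 + √52) + 9))² = (-131 + ((-47 + 2*√13) + 9))² = (-131 + (-38 + 2*√13))² = (-169 + 2*√13)²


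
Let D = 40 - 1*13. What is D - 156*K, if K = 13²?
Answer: -26337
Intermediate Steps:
K = 169
D = 27 (D = 40 - 13 = 27)
D - 156*K = 27 - 156*169 = 27 - 26364 = -26337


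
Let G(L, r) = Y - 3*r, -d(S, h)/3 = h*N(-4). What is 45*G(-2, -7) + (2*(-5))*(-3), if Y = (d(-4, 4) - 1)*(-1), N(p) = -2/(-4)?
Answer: 1290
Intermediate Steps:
N(p) = 1/2 (N(p) = -2*(-1/4) = 1/2)
d(S, h) = -3*h/2
Y = 7 (Y = (-3/2*4 - 1)*(-1) = (-6 - 1)*(-1) = -7*(-1) = 7)
G(L, r) = 7 - 3*r
45*G(-2, -7) + (2*(-5))*(-3) = 45*(7 - 3*(-7)) + (2*(-5))*(-3) = 45*(7 + 21) - 10*(-3) = 45*28 + 30 = 1260 + 30 = 1290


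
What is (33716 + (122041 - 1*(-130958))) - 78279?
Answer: 208436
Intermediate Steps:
(33716 + (122041 - 1*(-130958))) - 78279 = (33716 + (122041 + 130958)) - 78279 = (33716 + 252999) - 78279 = 286715 - 78279 = 208436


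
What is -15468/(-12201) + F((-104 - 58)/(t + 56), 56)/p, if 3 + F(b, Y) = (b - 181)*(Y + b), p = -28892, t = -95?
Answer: 32489236463/19858136116 ≈ 1.6361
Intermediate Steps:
F(b, Y) = -3 + (-181 + b)*(Y + b) (F(b, Y) = -3 + (b - 181)*(Y + b) = -3 + (-181 + b)*(Y + b))
-15468/(-12201) + F((-104 - 58)/(t + 56), 56)/p = -15468/(-12201) + (-3 + ((-104 - 58)/(-95 + 56))² - 181*56 - 181*(-104 - 58)/(-95 + 56) + 56*((-104 - 58)/(-95 + 56)))/(-28892) = -15468*(-1/12201) + (-3 + (-162/(-39))² - 10136 - (-29322)/(-39) + 56*(-162/(-39)))*(-1/28892) = 5156/4067 + (-3 + (-162*(-1/39))² - 10136 - (-29322)*(-1)/39 + 56*(-162*(-1/39)))*(-1/28892) = 5156/4067 + (-3 + (54/13)² - 10136 - 181*54/13 + 56*(54/13))*(-1/28892) = 5156/4067 + (-3 + 2916/169 - 10136 - 9774/13 + 3024/13)*(-1/28892) = 5156/4067 - 1798325/169*(-1/28892) = 5156/4067 + 1798325/4882748 = 32489236463/19858136116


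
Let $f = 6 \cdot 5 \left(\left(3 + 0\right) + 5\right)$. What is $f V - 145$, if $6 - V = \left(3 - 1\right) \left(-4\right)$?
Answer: $3215$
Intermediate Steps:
$V = 14$ ($V = 6 - \left(3 - 1\right) \left(-4\right) = 6 - 2 \left(-4\right) = 6 - -8 = 6 + 8 = 14$)
$f = 240$ ($f = 30 \left(3 + 5\right) = 30 \cdot 8 = 240$)
$f V - 145 = 240 \cdot 14 - 145 = 3360 - 145 = 3215$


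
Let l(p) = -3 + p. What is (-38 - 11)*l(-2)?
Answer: 245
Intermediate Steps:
(-38 - 11)*l(-2) = (-38 - 11)*(-3 - 2) = -49*(-5) = 245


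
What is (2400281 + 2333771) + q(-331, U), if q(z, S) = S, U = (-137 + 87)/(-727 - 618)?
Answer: 1273459998/269 ≈ 4.7340e+6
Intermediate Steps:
U = 10/269 (U = -50/(-1345) = -50*(-1/1345) = 10/269 ≈ 0.037175)
(2400281 + 2333771) + q(-331, U) = (2400281 + 2333771) + 10/269 = 4734052 + 10/269 = 1273459998/269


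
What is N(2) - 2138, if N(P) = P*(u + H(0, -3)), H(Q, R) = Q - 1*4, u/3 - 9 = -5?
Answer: -2122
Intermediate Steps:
u = 12 (u = 27 + 3*(-5) = 27 - 15 = 12)
H(Q, R) = -4 + Q (H(Q, R) = Q - 4 = -4 + Q)
N(P) = 8*P (N(P) = P*(12 + (-4 + 0)) = P*(12 - 4) = P*8 = 8*P)
N(2) - 2138 = 8*2 - 2138 = 16 - 2138 = -2122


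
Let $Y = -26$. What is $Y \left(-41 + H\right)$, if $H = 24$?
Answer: $442$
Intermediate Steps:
$Y \left(-41 + H\right) = - 26 \left(-41 + 24\right) = \left(-26\right) \left(-17\right) = 442$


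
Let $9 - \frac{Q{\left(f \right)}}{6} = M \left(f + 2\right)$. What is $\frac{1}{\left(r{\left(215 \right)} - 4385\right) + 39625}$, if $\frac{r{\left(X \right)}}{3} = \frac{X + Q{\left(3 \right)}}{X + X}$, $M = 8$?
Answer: $\frac{430}{15153287} \approx 2.8377 \cdot 10^{-5}$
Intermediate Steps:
$Q{\left(f \right)} = -42 - 48 f$ ($Q{\left(f \right)} = 54 - 6 \cdot 8 \left(f + 2\right) = 54 - 6 \cdot 8 \left(2 + f\right) = 54 - 6 \left(16 + 8 f\right) = 54 - \left(96 + 48 f\right) = -42 - 48 f$)
$r{\left(X \right)} = \frac{3 \left(-186 + X\right)}{2 X}$ ($r{\left(X \right)} = 3 \frac{X - 186}{X + X} = 3 \frac{X - 186}{2 X} = 3 \left(X - 186\right) \frac{1}{2 X} = 3 \left(-186 + X\right) \frac{1}{2 X} = 3 \frac{-186 + X}{2 X} = \frac{3 \left(-186 + X\right)}{2 X}$)
$\frac{1}{\left(r{\left(215 \right)} - 4385\right) + 39625} = \frac{1}{\left(\left(\frac{3}{2} - \frac{279}{215}\right) - 4385\right) + 39625} = \frac{1}{\left(\frac{87}{430} - 4385\right) + 39625} = \frac{1}{- \frac{1885463}{430} + 39625} = \frac{1}{\frac{15153287}{430}} = \frac{430}{15153287}$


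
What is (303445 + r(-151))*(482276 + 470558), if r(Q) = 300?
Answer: 289418563330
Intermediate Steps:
(303445 + r(-151))*(482276 + 470558) = (303445 + 300)*(482276 + 470558) = 303745*952834 = 289418563330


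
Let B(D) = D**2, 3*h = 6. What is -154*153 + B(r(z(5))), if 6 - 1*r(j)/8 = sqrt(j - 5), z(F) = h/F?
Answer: -107762/5 - 768*I*sqrt(115)/5 ≈ -21552.0 - 1647.2*I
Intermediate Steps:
h = 2 (h = (1/3)*6 = 2)
z(F) = 2/F
r(j) = 48 - 8*sqrt(-5 + j) (r(j) = 48 - 8*sqrt(j - 5) = 48 - 8*sqrt(-5 + j))
-154*153 + B(r(z(5))) = -154*153 + (48 - 8*sqrt(-5 + 2/5))**2 = -23562 + (48 - 8*sqrt(-5 + 2*(1/5)))**2 = -23562 + (48 - 8*sqrt(-5 + 2/5))**2 = -23562 + (48 - 8*I*sqrt(115)/5)**2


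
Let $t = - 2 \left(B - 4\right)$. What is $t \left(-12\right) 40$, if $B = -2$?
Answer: $-5760$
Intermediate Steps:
$t = 12$ ($t = - 2 \left(-2 - 4\right) = \left(-2\right) \left(-6\right) = 12$)
$t \left(-12\right) 40 = 12 \left(-12\right) 40 = \left(-144\right) 40 = -5760$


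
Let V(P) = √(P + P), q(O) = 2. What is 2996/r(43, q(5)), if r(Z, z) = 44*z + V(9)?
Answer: 131824/3863 - 4494*√2/3863 ≈ 32.480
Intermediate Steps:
V(P) = √2*√P (V(P) = √(2*P) = √2*√P)
r(Z, z) = 3*√2 + 44*z (r(Z, z) = 44*z + √2*√9 = 44*z + √2*3 = 44*z + 3*√2 = 3*√2 + 44*z)
2996/r(43, q(5)) = 2996/(3*√2 + 44*2) = 2996/(3*√2 + 88) = 2996/(88 + 3*√2)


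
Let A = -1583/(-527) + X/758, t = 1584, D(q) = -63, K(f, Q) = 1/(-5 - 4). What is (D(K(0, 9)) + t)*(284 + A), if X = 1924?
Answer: 87961107663/199733 ≈ 4.4039e+5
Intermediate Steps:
K(f, Q) = -1/9 (K(f, Q) = 1/(-9) = -1/9)
A = 1106931/199733 (A = -1583/(-527) + 1924/758 = -1583*(-1/527) + 1924*(1/758) = 1583/527 + 962/379 = 1106931/199733 ≈ 5.5421)
(D(K(0, 9)) + t)*(284 + A) = (-63 + 1584)*(284 + 1106931/199733) = 1521*(57831103/199733) = 87961107663/199733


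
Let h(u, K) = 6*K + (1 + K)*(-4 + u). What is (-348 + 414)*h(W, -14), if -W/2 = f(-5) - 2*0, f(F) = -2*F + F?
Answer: 6468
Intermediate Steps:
f(F) = -F
W = -10 (W = -2*(-1*(-5) - 2*0) = -2*(5 + 0) = -2*5 = -10)
(-348 + 414)*h(W, -14) = (-348 + 414)*(-4 - 10 + 2*(-14) - 14*(-10)) = 66*(-4 - 10 - 28 + 140) = 66*98 = 6468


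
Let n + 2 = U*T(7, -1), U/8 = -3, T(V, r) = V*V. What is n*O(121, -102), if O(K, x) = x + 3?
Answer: 116622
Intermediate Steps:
T(V, r) = V²
U = -24 (U = 8*(-3) = -24)
O(K, x) = 3 + x
n = -1178 (n = -2 - 24*7² = -2 - 24*49 = -2 - 1176 = -1178)
n*O(121, -102) = -1178*(3 - 102) = -1178*(-99) = 116622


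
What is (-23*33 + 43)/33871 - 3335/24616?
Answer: -130584841/833768536 ≈ -0.15662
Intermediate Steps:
(-23*33 + 43)/33871 - 3335/24616 = (-759 + 43)*(1/33871) - 3335*1/24616 = -716*1/33871 - 3335/24616 = -716/33871 - 3335/24616 = -130584841/833768536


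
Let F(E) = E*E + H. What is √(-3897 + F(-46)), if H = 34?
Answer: I*√1747 ≈ 41.797*I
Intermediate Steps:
F(E) = 34 + E² (F(E) = E*E + 34 = E² + 34 = 34 + E²)
√(-3897 + F(-46)) = √(-3897 + (34 + (-46)²)) = √(-3897 + (34 + 2116)) = √(-3897 + 2150) = √(-1747) = I*√1747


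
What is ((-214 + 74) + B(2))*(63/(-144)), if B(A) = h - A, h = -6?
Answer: 259/4 ≈ 64.750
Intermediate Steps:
B(A) = -6 - A
((-214 + 74) + B(2))*(63/(-144)) = ((-214 + 74) + (-6 - 1*2))*(63/(-144)) = (-140 + (-6 - 2))*(63*(-1/144)) = (-140 - 8)*(-7/16) = -148*(-7/16) = 259/4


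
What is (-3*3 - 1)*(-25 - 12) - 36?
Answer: 334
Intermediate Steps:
(-3*3 - 1)*(-25 - 12) - 36 = (-9 - 1)*(-37) - 36 = -10*(-37) - 36 = 370 - 36 = 334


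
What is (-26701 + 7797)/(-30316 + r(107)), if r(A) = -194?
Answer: 9452/15255 ≈ 0.61960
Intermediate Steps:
(-26701 + 7797)/(-30316 + r(107)) = (-26701 + 7797)/(-30316 - 194) = -18904/(-30510) = -18904*(-1/30510) = 9452/15255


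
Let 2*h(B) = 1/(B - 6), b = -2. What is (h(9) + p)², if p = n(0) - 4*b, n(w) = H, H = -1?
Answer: 1849/36 ≈ 51.361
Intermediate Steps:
n(w) = -1
h(B) = 1/(2*(-6 + B)) (h(B) = 1/(2*(B - 6)) = 1/(2*(-6 + B)))
p = 7 (p = -1 - 4*(-2) = -1 + 8 = 7)
(h(9) + p)² = (1/(2*(-6 + 9)) + 7)² = ((½)/3 + 7)² = ((½)*(⅓) + 7)² = (⅙ + 7)² = (43/6)² = 1849/36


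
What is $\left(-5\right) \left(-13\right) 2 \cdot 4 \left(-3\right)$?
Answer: $-1560$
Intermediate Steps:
$\left(-5\right) \left(-13\right) 2 \cdot 4 \left(-3\right) = 65 \cdot 8 \left(-3\right) = 65 \left(-24\right) = -1560$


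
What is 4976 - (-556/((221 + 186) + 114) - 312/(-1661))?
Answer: 4306896820/865381 ≈ 4976.9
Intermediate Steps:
4976 - (-556/((221 + 186) + 114) - 312/(-1661)) = 4976 - (-556/(407 + 114) - 312*(-1/1661)) = 4976 - (-556/521 + 312/1661) = 4976 - 1*(-760964/865381) = 4976 + 760964/865381 = 4306896820/865381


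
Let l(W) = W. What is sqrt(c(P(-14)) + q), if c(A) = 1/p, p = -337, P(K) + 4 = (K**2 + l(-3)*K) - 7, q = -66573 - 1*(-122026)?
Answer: 2*sqrt(1574435355)/337 ≈ 235.48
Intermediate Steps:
q = 55453 (q = -66573 + 122026 = 55453)
P(K) = -11 + K**2 - 3*K (P(K) = -4 + ((K**2 - 3*K) - 7) = -4 + (-7 + K**2 - 3*K) = -11 + K**2 - 3*K)
c(A) = -1/337 (c(A) = 1/(-337) = -1/337)
sqrt(c(P(-14)) + q) = sqrt(-1/337 + 55453) = sqrt(18687660/337) = 2*sqrt(1574435355)/337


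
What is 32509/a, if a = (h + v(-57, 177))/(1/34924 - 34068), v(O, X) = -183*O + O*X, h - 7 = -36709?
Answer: 38678910124979/1269836640 ≈ 30460.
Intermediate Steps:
h = -36702 (h = 7 - 36709 = -36702)
a = 1269836640/1189790831 (a = (-36702 - 57*(-183 + 177))/(1/34924 - 34068) = (-36702 - 57*(-6))/(1/34924 - 34068) = (-36702 + 342)/(-1189790831/34924) = -36360*(-34924/1189790831) = 1269836640/1189790831 ≈ 1.0673)
32509/a = 32509/(1269836640/1189790831) = 32509*(1189790831/1269836640) = 38678910124979/1269836640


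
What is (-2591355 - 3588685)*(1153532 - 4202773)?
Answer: 18844431349640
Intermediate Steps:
(-2591355 - 3588685)*(1153532 - 4202773) = -6180040*(-3049241) = 18844431349640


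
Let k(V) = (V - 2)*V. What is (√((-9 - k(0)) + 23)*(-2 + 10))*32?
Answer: 256*√14 ≈ 957.86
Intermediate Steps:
k(V) = V*(-2 + V) (k(V) = (-2 + V)*V = V*(-2 + V))
(√((-9 - k(0)) + 23)*(-2 + 10))*32 = (√((-9 - 0*(-2 + 0)) + 23)*(-2 + 10))*32 = (√((-9 - 0*(-2)) + 23)*8)*32 = (√((-9 - 1*0) + 23)*8)*32 = (√((-9 + 0) + 23)*8)*32 = (√(-9 + 23)*8)*32 = (√14*8)*32 = (8*√14)*32 = 256*√14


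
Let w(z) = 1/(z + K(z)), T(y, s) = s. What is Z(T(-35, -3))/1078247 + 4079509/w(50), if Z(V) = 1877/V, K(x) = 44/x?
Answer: 16785509188152043/80868525 ≈ 2.0757e+8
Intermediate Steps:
w(z) = 1/(z + 44/z)
Z(T(-35, -3))/1078247 + 4079509/w(50) = (1877/(-3))/1078247 + 4079509/((50/(44 + 50²))) = (1877*(-⅓))*(1/1078247) + 4079509/((50/(44 + 2500))) = -1877/3*1/1078247 + 4079509/((50/2544)) = -1877/3234741 + 4079509/((50*(1/2544))) = -1877/3234741 + 4079509/(25/1272) = -1877/3234741 + 4079509*(1272/25) = -1877/3234741 + 5189135448/25 = 16785509188152043/80868525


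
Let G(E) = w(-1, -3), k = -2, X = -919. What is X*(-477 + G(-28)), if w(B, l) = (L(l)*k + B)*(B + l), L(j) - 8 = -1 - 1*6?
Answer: 427335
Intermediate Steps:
L(j) = 1 (L(j) = 8 + (-1 - 1*6) = 8 + (-1 - 6) = 8 - 7 = 1)
w(B, l) = (-2 + B)*(B + l) (w(B, l) = (1*(-2) + B)*(B + l) = (-2 + B)*(B + l))
G(E) = 12 (G(E) = (-1)**2 - 2*(-1) - 2*(-3) - 1*(-3) = 1 + 2 + 6 + 3 = 12)
X*(-477 + G(-28)) = -919*(-477 + 12) = -919*(-465) = 427335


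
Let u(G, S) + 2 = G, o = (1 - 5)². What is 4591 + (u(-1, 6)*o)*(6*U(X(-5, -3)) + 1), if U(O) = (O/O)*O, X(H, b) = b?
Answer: 5407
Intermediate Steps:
U(O) = O (U(O) = 1*O = O)
o = 16 (o = (-4)² = 16)
u(G, S) = -2 + G
4591 + (u(-1, 6)*o)*(6*U(X(-5, -3)) + 1) = 4591 + ((-2 - 1)*16)*(6*(-3) + 1) = 4591 + (-3*16)*(-18 + 1) = 4591 - 48*(-17) = 4591 + 816 = 5407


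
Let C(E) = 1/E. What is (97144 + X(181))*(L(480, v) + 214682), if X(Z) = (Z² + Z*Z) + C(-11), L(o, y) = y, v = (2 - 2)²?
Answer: 384135869650/11 ≈ 3.4921e+10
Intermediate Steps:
v = 0 (v = 0² = 0)
X(Z) = -1/11 + 2*Z² (X(Z) = (Z² + Z*Z) + 1/(-11) = (Z² + Z²) - 1/11 = 2*Z² - 1/11 = -1/11 + 2*Z²)
(97144 + X(181))*(L(480, v) + 214682) = (97144 + (-1/11 + 2*181²))*(0 + 214682) = (97144 + (-1/11 + 2*32761))*214682 = (97144 + (-1/11 + 65522))*214682 = (97144 + 720741/11)*214682 = (1789325/11)*214682 = 384135869650/11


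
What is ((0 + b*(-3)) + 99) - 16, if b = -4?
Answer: 95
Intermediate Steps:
((0 + b*(-3)) + 99) - 16 = ((0 - 4*(-3)) + 99) - 16 = ((0 + 12) + 99) - 16 = (12 + 99) - 16 = 111 - 16 = 95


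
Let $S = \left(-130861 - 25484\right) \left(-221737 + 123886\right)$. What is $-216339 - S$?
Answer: $-15298730934$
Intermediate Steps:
$S = 15298514595$ ($S = \left(-156345\right) \left(-97851\right) = 15298514595$)
$-216339 - S = -216339 - 15298514595 = -15298730934$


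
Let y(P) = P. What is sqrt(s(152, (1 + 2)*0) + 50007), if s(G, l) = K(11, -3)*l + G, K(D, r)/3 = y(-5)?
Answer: sqrt(50159) ≈ 223.96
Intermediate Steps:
K(D, r) = -15 (K(D, r) = 3*(-5) = -15)
s(G, l) = G - 15*l (s(G, l) = -15*l + G = G - 15*l)
sqrt(s(152, (1 + 2)*0) + 50007) = sqrt((152 - 15*(1 + 2)*0) + 50007) = sqrt((152 - 45*0) + 50007) = sqrt((152 - 15*0) + 50007) = sqrt((152 + 0) + 50007) = sqrt(152 + 50007) = sqrt(50159)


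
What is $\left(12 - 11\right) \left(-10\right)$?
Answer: $-10$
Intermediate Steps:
$\left(12 - 11\right) \left(-10\right) = 1 \left(-10\right) = -10$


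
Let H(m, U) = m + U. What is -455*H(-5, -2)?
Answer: 3185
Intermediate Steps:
H(m, U) = U + m
-455*H(-5, -2) = -455*(-2 - 5) = -455*(-7) = 3185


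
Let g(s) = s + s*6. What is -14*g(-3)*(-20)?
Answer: -5880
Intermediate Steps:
g(s) = 7*s (g(s) = s + 6*s = 7*s)
-14*g(-3)*(-20) = -98*(-3)*(-20) = -14*(-21)*(-20) = 294*(-20) = -5880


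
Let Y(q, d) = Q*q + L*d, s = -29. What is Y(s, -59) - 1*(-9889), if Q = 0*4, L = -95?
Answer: 15494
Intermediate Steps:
Q = 0
Y(q, d) = -95*d (Y(q, d) = 0*q - 95*d = 0 - 95*d = -95*d)
Y(s, -59) - 1*(-9889) = -95*(-59) - 1*(-9889) = 5605 + 9889 = 15494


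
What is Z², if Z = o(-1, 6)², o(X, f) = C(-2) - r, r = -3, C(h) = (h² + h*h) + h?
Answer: 6561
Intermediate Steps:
C(h) = h + 2*h² (C(h) = (h² + h²) + h = 2*h² + h = h + 2*h²)
o(X, f) = 9 (o(X, f) = -2*(1 + 2*(-2)) - 1*(-3) = -2*(1 - 4) + 3 = -2*(-3) + 3 = 6 + 3 = 9)
Z = 81 (Z = 9² = 81)
Z² = 81² = 6561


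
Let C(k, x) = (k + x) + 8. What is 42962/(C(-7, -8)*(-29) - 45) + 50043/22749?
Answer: 164208222/599057 ≈ 274.11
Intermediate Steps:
C(k, x) = 8 + k + x
42962/(C(-7, -8)*(-29) - 45) + 50043/22749 = 42962/((8 - 7 - 8)*(-29) - 45) + 50043/22749 = 42962/(-7*(-29) - 45) + 50043*(1/22749) = 42962/(203 - 45) + 16681/7583 = 42962/158 + 16681/7583 = 42962*(1/158) + 16681/7583 = 21481/79 + 16681/7583 = 164208222/599057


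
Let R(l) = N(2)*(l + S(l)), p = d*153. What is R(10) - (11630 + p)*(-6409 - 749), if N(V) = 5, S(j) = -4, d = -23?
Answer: 58058568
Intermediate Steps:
p = -3519 (p = -23*153 = -3519)
R(l) = -20 + 5*l (R(l) = 5*(l - 4) = 5*(-4 + l) = -20 + 5*l)
R(10) - (11630 + p)*(-6409 - 749) = (-20 + 5*10) - (11630 - 3519)*(-6409 - 749) = (-20 + 50) - 8111*(-7158) = 30 - 1*(-58058538) = 30 + 58058538 = 58058568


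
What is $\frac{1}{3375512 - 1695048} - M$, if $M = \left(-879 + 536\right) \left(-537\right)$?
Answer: $- \frac{309526344623}{1680464} \approx -1.8419 \cdot 10^{5}$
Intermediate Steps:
$M = 184191$ ($M = \left(-343\right) \left(-537\right) = 184191$)
$\frac{1}{3375512 - 1695048} - M = \frac{1}{3375512 - 1695048} - 184191 = \frac{1}{1680464} - 184191 = - \frac{309526344623}{1680464}$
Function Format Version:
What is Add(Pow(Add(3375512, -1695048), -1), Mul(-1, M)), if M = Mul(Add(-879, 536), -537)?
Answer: Rational(-309526344623, 1680464) ≈ -1.8419e+5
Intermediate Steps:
M = 184191 (M = Mul(-343, -537) = 184191)
Add(Pow(Add(3375512, -1695048), -1), Mul(-1, M)) = Add(Pow(Add(3375512, -1695048), -1), Mul(-1, 184191)) = Add(Pow(1680464, -1), -184191) = Add(Rational(1, 1680464), -184191) = Rational(-309526344623, 1680464)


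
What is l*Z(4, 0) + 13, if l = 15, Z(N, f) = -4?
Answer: -47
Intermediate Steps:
l*Z(4, 0) + 13 = 15*(-4) + 13 = -60 + 13 = -47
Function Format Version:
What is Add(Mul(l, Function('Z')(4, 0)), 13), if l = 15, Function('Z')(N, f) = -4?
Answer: -47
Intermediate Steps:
Add(Mul(l, Function('Z')(4, 0)), 13) = Add(Mul(15, -4), 13) = Add(-60, 13) = -47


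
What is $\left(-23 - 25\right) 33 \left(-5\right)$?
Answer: $7920$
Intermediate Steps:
$\left(-23 - 25\right) 33 \left(-5\right) = \left(-48\right) \left(-165\right) = 7920$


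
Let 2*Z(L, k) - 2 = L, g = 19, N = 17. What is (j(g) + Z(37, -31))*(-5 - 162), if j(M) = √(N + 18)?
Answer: -6513/2 - 167*√35 ≈ -4244.5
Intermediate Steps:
j(M) = √35 (j(M) = √(17 + 18) = √35)
Z(L, k) = 1 + L/2
(j(g) + Z(37, -31))*(-5 - 162) = (√35 + (1 + (½)*37))*(-5 - 162) = (√35 + (1 + 37/2))*(-167) = (√35 + 39/2)*(-167) = (39/2 + √35)*(-167) = -6513/2 - 167*√35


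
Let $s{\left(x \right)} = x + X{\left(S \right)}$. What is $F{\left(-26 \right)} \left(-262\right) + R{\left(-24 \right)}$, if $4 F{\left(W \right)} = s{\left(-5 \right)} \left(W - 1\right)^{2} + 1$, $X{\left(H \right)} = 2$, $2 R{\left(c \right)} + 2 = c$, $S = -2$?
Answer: $143170$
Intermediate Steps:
$R{\left(c \right)} = -1 + \frac{c}{2}$
$s{\left(x \right)} = 2 + x$ ($s{\left(x \right)} = x + 2 = 2 + x$)
$F{\left(W \right)} = \frac{1}{4} - \frac{3 \left(-1 + W\right)^{2}}{4}$ ($F{\left(W \right)} = \frac{\left(2 - 5\right) \left(W - 1\right)^{2} + 1}{4} = \frac{- 3 \left(-1 + W\right)^{2} + 1}{4} = \frac{1 - 3 \left(-1 + W\right)^{2}}{4} = \frac{1}{4} - \frac{3 \left(-1 + W\right)^{2}}{4}$)
$F{\left(-26 \right)} \left(-262\right) + R{\left(-24 \right)} = \left(\frac{1}{4} - \frac{3 \left(-1 - 26\right)^{2}}{4}\right) \left(-262\right) + \left(-1 + \frac{1}{2} \left(-24\right)\right) = \left(\frac{1}{4} - \frac{3 \left(-27\right)^{2}}{4}\right) \left(-262\right) - 13 = \left(\frac{1}{4} - \frac{2187}{4}\right) \left(-262\right) - 13 = \left(- \frac{1093}{2}\right) \left(-262\right) - 13 = 143183 - 13 = 143170$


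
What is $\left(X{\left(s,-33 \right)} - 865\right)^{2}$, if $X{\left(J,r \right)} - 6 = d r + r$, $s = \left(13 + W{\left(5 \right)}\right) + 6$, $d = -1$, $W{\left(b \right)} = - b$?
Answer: $737881$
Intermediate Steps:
$s = 14$ ($s = \left(13 - 5\right) + 6 = 8 + 6 = 14$)
$X{\left(J,r \right)} = 6$ ($X{\left(J,r \right)} = 6 + \left(- r + r\right) = 6 + 0 = 6$)
$\left(X{\left(s,-33 \right)} - 865\right)^{2} = \left(6 - 865\right)^{2} = \left(-859\right)^{2} = 737881$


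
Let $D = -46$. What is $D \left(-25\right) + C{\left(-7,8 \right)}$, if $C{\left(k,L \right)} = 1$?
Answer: $1151$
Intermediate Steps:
$D \left(-25\right) + C{\left(-7,8 \right)} = \left(-46\right) \left(-25\right) + 1 = 1150 + 1 = 1151$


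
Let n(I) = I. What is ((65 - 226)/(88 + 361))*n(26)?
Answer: -4186/449 ≈ -9.3229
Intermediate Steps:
((65 - 226)/(88 + 361))*n(26) = ((65 - 226)/(88 + 361))*26 = -161/449*26 = -4186/449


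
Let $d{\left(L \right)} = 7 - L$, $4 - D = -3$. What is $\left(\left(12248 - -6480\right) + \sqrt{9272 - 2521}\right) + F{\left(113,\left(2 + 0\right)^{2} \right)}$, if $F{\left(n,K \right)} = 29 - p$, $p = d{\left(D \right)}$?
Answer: $18757 + \sqrt{6751} \approx 18839.0$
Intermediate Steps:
$D = 7$ ($D = 4 - -3 = 4 + 3 = 7$)
$p = 0$ ($p = 7 - 7 = 0$)
$F{\left(n,K \right)} = 29$ ($F{\left(n,K \right)} = 29 - 0 = 29 + 0 = 29$)
$\left(\left(12248 - -6480\right) + \sqrt{9272 - 2521}\right) + F{\left(113,\left(2 + 0\right)^{2} \right)} = \left(\left(12248 - -6480\right) + \sqrt{9272 - 2521}\right) + 29 = \left(\left(12248 + 6480\right) + \sqrt{6751}\right) + 29 = \left(18728 + \sqrt{6751}\right) + 29 = 18757 + \sqrt{6751}$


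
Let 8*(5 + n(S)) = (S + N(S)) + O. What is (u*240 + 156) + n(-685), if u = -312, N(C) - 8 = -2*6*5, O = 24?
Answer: -598545/8 ≈ -74818.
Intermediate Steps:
N(C) = -52 (N(C) = 8 - 2*6*5 = 8 - 12*5 = 8 - 60 = -52)
n(S) = -17/2 + S/8 (n(S) = -5 + ((S - 52) + 24)/8 = -5 + ((-52 + S) + 24)/8 = -5 + (-28 + S)/8 = -5 + (-7/2 + S/8) = -17/2 + S/8)
(u*240 + 156) + n(-685) = (-312*240 + 156) + (-17/2 + (1/8)*(-685)) = (-74880 + 156) + (-17/2 - 685/8) = -74724 - 753/8 = -598545/8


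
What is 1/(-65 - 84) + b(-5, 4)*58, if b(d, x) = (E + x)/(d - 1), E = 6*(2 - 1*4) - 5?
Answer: 56170/447 ≈ 125.66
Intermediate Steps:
E = -17 (E = 6*(2 - 4) - 5 = 6*(-2) - 5 = -12 - 5 = -17)
b(d, x) = (-17 + x)/(-1 + d) (b(d, x) = (-17 + x)/(d - 1) = (-17 + x)/(-1 + d))
1/(-65 - 84) + b(-5, 4)*58 = 1/(-65 - 84) + ((-17 + 4)/(-1 - 5))*58 = 1/(-149) + (-13/(-6))*58 = -1/149 - ⅙*(-13)*58 = -1/149 + (13/6)*58 = -1/149 + 377/3 = 56170/447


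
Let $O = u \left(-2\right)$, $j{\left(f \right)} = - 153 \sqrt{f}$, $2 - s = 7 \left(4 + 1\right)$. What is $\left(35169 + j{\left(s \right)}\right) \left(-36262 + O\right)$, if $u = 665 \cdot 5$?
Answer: $-1509172128 + 6565536 i \sqrt{33} \approx -1.5092 \cdot 10^{9} + 3.7716 \cdot 10^{7} i$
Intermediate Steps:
$u = 3325$
$s = -33$ ($s = 2 - 7 \left(4 + 1\right) = 2 - 7 \cdot 5 = 2 - 35 = -33$)
$O = -6650$ ($O = 3325 \left(-2\right) = -6650$)
$\left(35169 + j{\left(s \right)}\right) \left(-36262 + O\right) = \left(35169 - 153 \sqrt{-33}\right) \left(-36262 - 6650\right) = \left(35169 - 153 i \sqrt{33}\right) \left(-42912\right) = -1509172128 + 6565536 i \sqrt{33}$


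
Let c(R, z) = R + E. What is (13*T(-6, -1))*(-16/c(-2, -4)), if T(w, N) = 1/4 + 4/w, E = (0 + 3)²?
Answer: 260/21 ≈ 12.381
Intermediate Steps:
E = 9 (E = 3² = 9)
T(w, N) = ¼ + 4/w (T(w, N) = 1*(¼) + 4/w = ¼ + 4/w)
c(R, z) = 9 + R (c(R, z) = R + 9 = 9 + R)
(13*T(-6, -1))*(-16/c(-2, -4)) = (13*((¼)*(16 - 6)/(-6)))*(-16/(9 - 2)) = (13*((¼)*(-⅙)*10))*(-16/7) = (13*(-5/12))*(-16*⅐) = -65/12*(-16/7) = 260/21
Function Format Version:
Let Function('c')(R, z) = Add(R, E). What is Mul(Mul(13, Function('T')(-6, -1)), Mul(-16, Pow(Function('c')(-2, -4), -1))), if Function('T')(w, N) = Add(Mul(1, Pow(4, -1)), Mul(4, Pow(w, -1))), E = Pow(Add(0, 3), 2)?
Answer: Rational(260, 21) ≈ 12.381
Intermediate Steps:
E = 9 (E = Pow(3, 2) = 9)
Function('T')(w, N) = Add(Rational(1, 4), Mul(4, Pow(w, -1))) (Function('T')(w, N) = Add(Mul(1, Rational(1, 4)), Mul(4, Pow(w, -1))) = Add(Rational(1, 4), Mul(4, Pow(w, -1))))
Function('c')(R, z) = Add(9, R) (Function('c')(R, z) = Add(R, 9) = Add(9, R))
Mul(Mul(13, Function('T')(-6, -1)), Mul(-16, Pow(Function('c')(-2, -4), -1))) = Mul(Mul(13, Mul(Rational(1, 4), Pow(-6, -1), Add(16, -6))), Mul(-16, Pow(Add(9, -2), -1))) = Mul(Mul(13, Mul(Rational(1, 4), Rational(-1, 6), 10)), Mul(-16, Pow(7, -1))) = Mul(Mul(13, Rational(-5, 12)), Mul(-16, Rational(1, 7))) = Mul(Rational(-65, 12), Rational(-16, 7)) = Rational(260, 21)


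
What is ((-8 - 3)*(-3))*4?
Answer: 132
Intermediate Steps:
((-8 - 3)*(-3))*4 = -11*(-3)*4 = 33*4 = 132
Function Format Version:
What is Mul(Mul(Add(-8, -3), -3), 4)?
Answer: 132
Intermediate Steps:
Mul(Mul(Add(-8, -3), -3), 4) = Mul(Mul(-11, -3), 4) = Mul(33, 4) = 132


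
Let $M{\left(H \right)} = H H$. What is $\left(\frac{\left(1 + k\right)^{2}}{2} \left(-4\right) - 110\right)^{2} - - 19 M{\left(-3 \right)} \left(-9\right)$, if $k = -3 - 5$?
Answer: $41725$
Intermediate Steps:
$M{\left(H \right)} = H^{2}$
$k = -8$
$\left(\frac{\left(1 + k\right)^{2}}{2} \left(-4\right) - 110\right)^{2} - - 19 M{\left(-3 \right)} \left(-9\right) = \left(\frac{\left(1 - 8\right)^{2}}{2} \left(-4\right) - 110\right)^{2} - - 19 \left(-3\right)^{2} \left(-9\right) = \left(\frac{\left(-7\right)^{2}}{2} \left(-4\right) - 110\right)^{2} - \left(-19\right) 9 \left(-9\right) = \left(\frac{1}{2} \cdot 49 \left(-4\right) - 110\right)^{2} - \left(-171\right) \left(-9\right) = \left(\frac{49}{2} \left(-4\right) - 110\right)^{2} - 1539 = \left(-98 - 110\right)^{2} - 1539 = \left(-208\right)^{2} - 1539 = 43264 - 1539 = 41725$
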